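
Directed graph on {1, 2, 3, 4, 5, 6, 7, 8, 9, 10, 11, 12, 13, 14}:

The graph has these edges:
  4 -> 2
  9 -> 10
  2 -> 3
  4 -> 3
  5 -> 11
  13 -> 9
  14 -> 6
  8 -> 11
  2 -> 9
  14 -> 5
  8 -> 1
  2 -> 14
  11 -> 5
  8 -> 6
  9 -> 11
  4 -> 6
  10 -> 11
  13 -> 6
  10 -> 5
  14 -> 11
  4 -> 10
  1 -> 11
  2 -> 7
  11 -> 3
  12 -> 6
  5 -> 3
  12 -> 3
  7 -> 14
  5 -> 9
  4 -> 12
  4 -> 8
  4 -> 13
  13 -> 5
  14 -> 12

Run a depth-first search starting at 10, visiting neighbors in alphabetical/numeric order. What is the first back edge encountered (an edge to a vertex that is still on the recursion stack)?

DFS from 10 (visiting neighbors in alphabetical/numeric order); mark gray on enter, black on exit:
10 gray
  5 gray
    3 gray
    3 black
    9 gray
      9→10: 10 is gray → back edge
First back edge: 9 → 10.

9->10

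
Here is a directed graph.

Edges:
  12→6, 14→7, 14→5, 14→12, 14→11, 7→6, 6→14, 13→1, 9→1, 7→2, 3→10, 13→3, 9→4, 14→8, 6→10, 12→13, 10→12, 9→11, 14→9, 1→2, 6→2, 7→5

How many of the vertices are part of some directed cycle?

7

A vertex is on a directed cycle iff it belongs to a strongly connected component of size ≥ 2 (or has a self-loop).
The vertices on cycles are {3, 6, 7, 10, 12, 13, 14} — 7 in total.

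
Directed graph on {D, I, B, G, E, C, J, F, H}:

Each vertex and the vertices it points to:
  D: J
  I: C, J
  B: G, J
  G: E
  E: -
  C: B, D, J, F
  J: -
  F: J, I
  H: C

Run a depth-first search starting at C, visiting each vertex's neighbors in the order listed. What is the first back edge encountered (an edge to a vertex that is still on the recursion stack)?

DFS from C (visiting each vertex's neighbors in the order listed); mark gray on enter, black on exit:
C gray
  B gray
    G gray
      E gray
      E black
    G black
    J gray
    J black
  B black
  D gray
    D→J: J black — skip
  D black
  C→J: J black — skip
  F gray
    F→J: J black — skip
    I gray
      I→C: C is gray → back edge
First back edge: I → C.

I->C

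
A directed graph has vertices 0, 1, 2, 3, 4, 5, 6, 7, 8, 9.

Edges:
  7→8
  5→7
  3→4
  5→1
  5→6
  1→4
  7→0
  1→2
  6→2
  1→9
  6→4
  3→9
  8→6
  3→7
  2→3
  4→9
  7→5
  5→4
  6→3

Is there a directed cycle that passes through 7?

7 is on a cycle iff 7 can reach itself via ≥1 edge.
7 → 5 → 7 — yes.

Yes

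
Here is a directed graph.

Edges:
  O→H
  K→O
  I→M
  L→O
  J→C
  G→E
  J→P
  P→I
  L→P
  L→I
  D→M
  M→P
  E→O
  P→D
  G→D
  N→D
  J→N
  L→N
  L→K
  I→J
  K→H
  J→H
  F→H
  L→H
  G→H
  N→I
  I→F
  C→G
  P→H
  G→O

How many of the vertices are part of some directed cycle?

8

A vertex is on a directed cycle iff it belongs to a strongly connected component of size ≥ 2 (or has a self-loop).
The vertices on cycles are {C, D, G, I, J, M, N, P} — 8 in total.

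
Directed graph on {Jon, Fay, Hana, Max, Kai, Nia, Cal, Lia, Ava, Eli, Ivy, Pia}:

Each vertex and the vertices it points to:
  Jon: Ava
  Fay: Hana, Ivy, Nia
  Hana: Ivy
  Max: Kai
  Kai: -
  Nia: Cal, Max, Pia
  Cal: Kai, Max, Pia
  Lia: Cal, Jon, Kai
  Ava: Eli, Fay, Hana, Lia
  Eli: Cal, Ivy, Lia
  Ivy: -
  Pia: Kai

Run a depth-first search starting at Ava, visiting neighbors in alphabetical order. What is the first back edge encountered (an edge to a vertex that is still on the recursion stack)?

Jon->Ava

DFS from Ava (visiting neighbors in alphabetical order); mark gray on enter, black on exit:
Ava gray
  Eli gray
    Cal gray
      Kai gray
      Kai black
      Max gray
        Max→Kai: Kai black — skip
      Max black
      Pia gray
        Pia→Kai: Kai black — skip
      Pia black
    Cal black
    Ivy gray
    Ivy black
    Lia gray
      Lia→Cal: Cal black — skip
      Jon gray
        Jon→Ava: Ava is gray → back edge
First back edge: Jon → Ava.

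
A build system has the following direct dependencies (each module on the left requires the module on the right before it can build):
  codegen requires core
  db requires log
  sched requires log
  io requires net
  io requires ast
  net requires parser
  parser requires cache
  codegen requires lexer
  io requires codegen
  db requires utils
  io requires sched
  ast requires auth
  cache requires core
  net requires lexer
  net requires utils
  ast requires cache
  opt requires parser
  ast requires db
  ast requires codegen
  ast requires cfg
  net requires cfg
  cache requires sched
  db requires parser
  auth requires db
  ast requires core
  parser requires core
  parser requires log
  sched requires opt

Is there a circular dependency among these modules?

Yes

DFS with white/gray/black marking, starting from db:
db gray
  parser gray
    log gray
    log black
    cache gray
      sched gray
        sched→log: log black — skip
        opt gray
          opt→parser: parser is gray → back edge
Back edge found, so a cycle exists: parser → cache → sched → opt → parser.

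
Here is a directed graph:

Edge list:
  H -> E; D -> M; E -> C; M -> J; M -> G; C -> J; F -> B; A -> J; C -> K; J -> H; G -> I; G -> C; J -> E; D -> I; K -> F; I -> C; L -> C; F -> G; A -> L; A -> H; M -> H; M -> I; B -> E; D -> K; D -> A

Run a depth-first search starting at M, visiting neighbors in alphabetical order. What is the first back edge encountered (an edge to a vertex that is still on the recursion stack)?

DFS from M (visiting neighbors in alphabetical order); mark gray on enter, black on exit:
M gray
  G gray
    C gray
      J gray
        E gray
          E→C: C is gray → back edge
First back edge: E → C.

E→C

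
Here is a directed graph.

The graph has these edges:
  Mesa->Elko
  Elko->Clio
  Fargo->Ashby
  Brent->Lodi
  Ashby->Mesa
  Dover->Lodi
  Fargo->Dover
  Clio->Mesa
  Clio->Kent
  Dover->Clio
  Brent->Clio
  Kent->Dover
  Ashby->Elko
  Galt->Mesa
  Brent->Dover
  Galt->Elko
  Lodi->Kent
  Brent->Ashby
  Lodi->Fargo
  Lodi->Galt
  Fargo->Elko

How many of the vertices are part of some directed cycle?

9

A vertex is on a directed cycle iff it belongs to a strongly connected component of size ≥ 2 (or has a self-loop).
The vertices on cycles are {Clio, Elko, Galt, Kent, Lodi, Mesa, Ashby, Dover, Fargo} — 9 in total.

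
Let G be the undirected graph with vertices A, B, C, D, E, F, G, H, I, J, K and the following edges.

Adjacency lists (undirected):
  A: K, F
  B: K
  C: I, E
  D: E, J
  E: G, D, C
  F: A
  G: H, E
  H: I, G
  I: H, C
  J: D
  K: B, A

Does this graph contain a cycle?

DFS, tracking each vertex's parent; an edge to a visited non-parent vertex closes a cycle.
Start from A:
visit A (parent –)
  visit K (parent A)
    visit B (parent K)
      B–K: parent, skip
    K–A: parent, skip
  visit F (parent A)
    F–A: parent, skip
visit C (parent –)
  visit I (parent C)
    visit H (parent I)
      H–I: parent, skip
      visit G (parent H)
        G–H: parent, skip
        visit E (parent G)
          E–G: parent, skip
          visit D (parent E)
            D–E: parent, skip
            visit J (parent D)
              J–D: parent, skip
          E–C: C visited and ≠ parent → cycle
Cycle: C – I – H – G – E – C.

Yes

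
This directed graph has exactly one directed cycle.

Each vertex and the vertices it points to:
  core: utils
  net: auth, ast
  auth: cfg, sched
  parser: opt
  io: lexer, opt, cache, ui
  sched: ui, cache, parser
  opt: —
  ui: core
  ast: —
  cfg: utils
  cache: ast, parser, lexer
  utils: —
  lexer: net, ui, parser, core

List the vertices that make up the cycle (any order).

DFS with gray/black marking from cache:
cache gray
  ast gray
  ast black
  parser gray
    opt gray
    opt black
  parser black
  lexer gray
    net gray
      auth gray
        cfg gray
          utils gray
          utils black
        cfg black
        sched gray
          ui gray
            core gray
              core→utils: utils black — skip
            core black
          ui black
          sched→cache: cache is gray → back edge
Back edge closes the cycle cache → lexer → net → auth → sched → cache; its vertices are {net, auth, cache, lexer, sched}.

net, auth, cache, lexer, sched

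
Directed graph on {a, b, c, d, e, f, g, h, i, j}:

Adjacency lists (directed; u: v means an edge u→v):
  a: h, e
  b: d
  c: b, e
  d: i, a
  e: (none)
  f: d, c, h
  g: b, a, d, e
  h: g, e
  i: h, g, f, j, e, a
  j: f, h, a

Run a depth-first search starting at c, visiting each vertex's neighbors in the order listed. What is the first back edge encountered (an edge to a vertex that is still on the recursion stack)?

g->b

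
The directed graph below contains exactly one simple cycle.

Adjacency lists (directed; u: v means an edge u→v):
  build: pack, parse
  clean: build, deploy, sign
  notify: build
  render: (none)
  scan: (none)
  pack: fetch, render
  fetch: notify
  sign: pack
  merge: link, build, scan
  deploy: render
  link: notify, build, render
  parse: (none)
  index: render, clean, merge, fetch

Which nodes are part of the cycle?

DFS with gray/black marking from build:
build gray
  pack gray
    fetch gray
      notify gray
        notify→build: build is gray → back edge
Back edge closes the cycle build → pack → fetch → notify → build; its vertices are {pack, build, fetch, notify}.

pack, build, fetch, notify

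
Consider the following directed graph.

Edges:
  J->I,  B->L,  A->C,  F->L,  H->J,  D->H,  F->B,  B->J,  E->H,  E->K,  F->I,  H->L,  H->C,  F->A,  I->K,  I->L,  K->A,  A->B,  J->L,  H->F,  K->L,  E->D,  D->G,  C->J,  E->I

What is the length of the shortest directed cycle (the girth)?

5

For each vertex v, BFS finds the shortest path from v back to v.
The shortest such closed walk is K → A → B → J → I → K, length 5.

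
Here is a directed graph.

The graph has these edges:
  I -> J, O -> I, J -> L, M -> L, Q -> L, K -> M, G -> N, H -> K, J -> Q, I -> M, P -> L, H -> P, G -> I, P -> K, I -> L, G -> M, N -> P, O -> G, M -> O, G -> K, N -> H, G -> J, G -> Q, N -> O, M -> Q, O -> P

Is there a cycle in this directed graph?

Yes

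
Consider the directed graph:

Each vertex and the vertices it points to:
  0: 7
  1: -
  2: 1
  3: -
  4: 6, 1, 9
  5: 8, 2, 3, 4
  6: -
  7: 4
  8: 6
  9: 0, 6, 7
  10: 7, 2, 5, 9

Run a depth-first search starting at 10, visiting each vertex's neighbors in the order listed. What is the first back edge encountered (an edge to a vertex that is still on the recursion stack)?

DFS from 10 (visiting each vertex's neighbors in the order listed); mark gray on enter, black on exit:
10 gray
  7 gray
    4 gray
      6 gray
      6 black
      1 gray
      1 black
      9 gray
        0 gray
          0→7: 7 is gray → back edge
First back edge: 0 → 7.

0→7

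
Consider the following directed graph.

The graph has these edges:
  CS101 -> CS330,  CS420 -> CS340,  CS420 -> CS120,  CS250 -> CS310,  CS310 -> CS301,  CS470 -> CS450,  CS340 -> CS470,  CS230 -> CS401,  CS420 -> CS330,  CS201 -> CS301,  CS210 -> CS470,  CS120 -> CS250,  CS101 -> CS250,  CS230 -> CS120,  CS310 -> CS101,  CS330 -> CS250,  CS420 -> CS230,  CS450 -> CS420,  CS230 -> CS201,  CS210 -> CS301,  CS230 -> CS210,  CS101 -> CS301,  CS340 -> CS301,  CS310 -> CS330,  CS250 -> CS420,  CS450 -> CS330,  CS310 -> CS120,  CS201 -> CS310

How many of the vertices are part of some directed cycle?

A vertex is on a directed cycle iff it belongs to a strongly connected component of size ≥ 2 (or has a self-loop).
The vertices on cycles are {CS101, CS120, CS201, CS210, CS230, CS250, CS310, CS330, CS340, CS420, CS450, CS470} — 12 in total.

12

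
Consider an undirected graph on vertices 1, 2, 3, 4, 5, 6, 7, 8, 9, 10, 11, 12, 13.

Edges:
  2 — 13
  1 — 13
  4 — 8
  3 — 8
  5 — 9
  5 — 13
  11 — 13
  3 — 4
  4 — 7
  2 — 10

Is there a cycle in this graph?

DFS, tracking each vertex's parent; an edge to a visited non-parent vertex closes a cycle.
Start from 1:
visit 1 (parent –)
  visit 13 (parent 1)
    visit 2 (parent 13)
      visit 10 (parent 2)
        10–2: parent, skip
      2–13: parent, skip
    13–1: parent, skip
    visit 11 (parent 13)
      11–13: parent, skip
    visit 5 (parent 13)
      visit 9 (parent 5)
        9–5: parent, skip
      5–13: parent, skip
visit 3 (parent –)
  visit 4 (parent 3)
    visit 8 (parent 4)
      8–4: parent, skip
      8–3: 3 visited and ≠ parent → cycle
Cycle: 3 – 4 – 8 – 3.

Yes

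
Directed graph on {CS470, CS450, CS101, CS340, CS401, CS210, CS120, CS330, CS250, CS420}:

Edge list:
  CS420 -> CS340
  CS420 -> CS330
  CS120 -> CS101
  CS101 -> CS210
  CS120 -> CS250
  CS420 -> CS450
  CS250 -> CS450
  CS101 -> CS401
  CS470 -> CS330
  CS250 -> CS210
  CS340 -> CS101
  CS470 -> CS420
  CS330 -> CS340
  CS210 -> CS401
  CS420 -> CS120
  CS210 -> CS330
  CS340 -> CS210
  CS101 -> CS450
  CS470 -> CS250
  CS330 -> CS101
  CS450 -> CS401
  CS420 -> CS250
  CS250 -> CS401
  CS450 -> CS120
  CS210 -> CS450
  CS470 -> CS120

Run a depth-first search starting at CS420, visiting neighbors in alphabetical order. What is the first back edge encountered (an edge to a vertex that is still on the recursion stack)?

CS330→CS101

DFS from CS420 (visiting neighbors in alphabetical order); mark gray on enter, black on exit:
CS420 gray
  CS120 gray
    CS101 gray
      CS210 gray
        CS330 gray
          CS330→CS101: CS101 is gray → back edge
First back edge: CS330 → CS101.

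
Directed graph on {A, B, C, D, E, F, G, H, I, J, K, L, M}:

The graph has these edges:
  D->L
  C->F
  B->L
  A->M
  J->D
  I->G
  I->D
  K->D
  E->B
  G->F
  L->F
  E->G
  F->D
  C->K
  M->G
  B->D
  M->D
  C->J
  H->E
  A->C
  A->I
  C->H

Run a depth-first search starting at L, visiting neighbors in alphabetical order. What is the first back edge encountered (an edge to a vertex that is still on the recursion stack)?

D→L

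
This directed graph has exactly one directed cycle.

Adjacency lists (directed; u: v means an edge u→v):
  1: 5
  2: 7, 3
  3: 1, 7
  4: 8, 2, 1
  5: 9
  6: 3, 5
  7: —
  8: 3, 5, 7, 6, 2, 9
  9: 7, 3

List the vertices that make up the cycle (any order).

1, 3, 5, 9

DFS with gray/black marking from 1:
1 gray
  5 gray
    9 gray
      7 gray
      7 black
      3 gray
        3→1: 1 is gray → back edge
Back edge closes the cycle 1 → 5 → 9 → 3 → 1; its vertices are {1, 3, 5, 9}.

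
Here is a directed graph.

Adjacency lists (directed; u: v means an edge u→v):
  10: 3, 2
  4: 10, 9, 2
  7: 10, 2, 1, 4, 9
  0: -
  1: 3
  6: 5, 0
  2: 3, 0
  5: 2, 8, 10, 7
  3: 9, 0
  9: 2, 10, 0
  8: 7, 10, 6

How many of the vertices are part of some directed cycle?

7

A vertex is on a directed cycle iff it belongs to a strongly connected component of size ≥ 2 (or has a self-loop).
The vertices on cycles are {2, 3, 5, 6, 8, 9, 10} — 7 in total.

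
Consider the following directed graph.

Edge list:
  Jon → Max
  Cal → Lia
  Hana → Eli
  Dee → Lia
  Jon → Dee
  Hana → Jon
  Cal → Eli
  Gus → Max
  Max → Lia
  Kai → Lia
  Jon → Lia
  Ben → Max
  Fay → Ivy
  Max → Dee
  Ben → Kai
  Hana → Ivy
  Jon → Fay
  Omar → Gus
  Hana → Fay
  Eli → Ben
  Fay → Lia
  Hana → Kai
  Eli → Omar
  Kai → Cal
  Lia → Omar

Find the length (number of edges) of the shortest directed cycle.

For each vertex v, BFS finds the shortest path from v back to v.
The shortest such closed walk is Eli → Ben → Kai → Cal → Eli, length 4.

4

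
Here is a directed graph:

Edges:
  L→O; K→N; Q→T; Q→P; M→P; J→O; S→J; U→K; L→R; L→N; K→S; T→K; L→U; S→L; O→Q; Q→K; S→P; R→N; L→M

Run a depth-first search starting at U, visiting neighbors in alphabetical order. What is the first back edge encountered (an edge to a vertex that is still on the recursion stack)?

Q→K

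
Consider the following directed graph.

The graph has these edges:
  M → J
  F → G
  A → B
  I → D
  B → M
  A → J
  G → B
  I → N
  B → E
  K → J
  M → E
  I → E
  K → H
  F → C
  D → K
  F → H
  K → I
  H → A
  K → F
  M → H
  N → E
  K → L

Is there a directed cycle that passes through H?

H is on a cycle iff H can reach itself via ≥1 edge.
H → A → B → M → H — yes.

Yes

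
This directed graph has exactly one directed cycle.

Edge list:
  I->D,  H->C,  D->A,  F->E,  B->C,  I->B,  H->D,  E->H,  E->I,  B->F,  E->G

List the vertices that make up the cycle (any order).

B, E, F, I

DFS with gray/black marking from E:
E gray
  G gray
  G black
  I gray
    D gray
      A gray
      A black
    D black
    B gray
      F gray
        F→E: E is gray → back edge
Back edge closes the cycle E → I → B → F → E; its vertices are {B, E, F, I}.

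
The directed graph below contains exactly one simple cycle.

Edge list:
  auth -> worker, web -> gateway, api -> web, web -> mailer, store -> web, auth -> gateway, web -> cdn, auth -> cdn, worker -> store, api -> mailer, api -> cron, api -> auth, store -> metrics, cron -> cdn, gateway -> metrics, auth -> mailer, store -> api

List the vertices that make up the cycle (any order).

DFS with gray/black marking from store:
store gray
  web gray
    mailer gray
    mailer black
    gateway gray
      metrics gray
      metrics black
    gateway black
    cdn gray
    cdn black
  web black
  api gray
    cron gray
      cron→cdn: cdn black — skip
    cron black
    api→web: web black — skip
    auth gray
      auth→mailer: mailer black — skip
      auth→gateway: gateway black — skip
      auth→cdn: cdn black — skip
      worker gray
        worker→store: store is gray → back edge
Back edge closes the cycle store → api → auth → worker → store; its vertices are {api, auth, store, worker}.

api, auth, store, worker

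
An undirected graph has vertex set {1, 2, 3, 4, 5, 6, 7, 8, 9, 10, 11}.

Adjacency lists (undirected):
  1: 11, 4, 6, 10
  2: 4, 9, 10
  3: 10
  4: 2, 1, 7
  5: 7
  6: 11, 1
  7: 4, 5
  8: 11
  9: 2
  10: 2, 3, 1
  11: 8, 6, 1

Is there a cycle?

DFS, tracking each vertex's parent; an edge to a visited non-parent vertex closes a cycle.
Start from 2:
visit 2 (parent –)
  visit 4 (parent 2)
    4–2: parent, skip
    visit 1 (parent 4)
      visit 11 (parent 1)
        visit 8 (parent 11)
          8–11: parent, skip
        visit 6 (parent 11)
          6–11: parent, skip
          6–1: 1 visited and ≠ parent → cycle
Cycle: 1 – 11 – 6 – 1.

Yes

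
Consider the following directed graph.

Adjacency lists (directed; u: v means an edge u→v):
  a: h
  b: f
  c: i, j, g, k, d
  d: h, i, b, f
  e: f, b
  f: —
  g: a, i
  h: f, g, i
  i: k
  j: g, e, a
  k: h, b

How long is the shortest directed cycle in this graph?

3

For each vertex v, BFS finds the shortest path from v back to v.
The shortest such closed walk is g → a → h → g, length 3.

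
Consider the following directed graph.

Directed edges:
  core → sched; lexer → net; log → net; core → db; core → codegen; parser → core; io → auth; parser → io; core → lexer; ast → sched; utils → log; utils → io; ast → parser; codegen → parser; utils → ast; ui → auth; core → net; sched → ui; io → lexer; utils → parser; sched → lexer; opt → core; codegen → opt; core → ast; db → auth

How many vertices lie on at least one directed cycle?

A vertex is on a directed cycle iff it belongs to a strongly connected component of size ≥ 2 (or has a self-loop).
The vertices on cycles are {ast, opt, core, parser, codegen} — 5 in total.

5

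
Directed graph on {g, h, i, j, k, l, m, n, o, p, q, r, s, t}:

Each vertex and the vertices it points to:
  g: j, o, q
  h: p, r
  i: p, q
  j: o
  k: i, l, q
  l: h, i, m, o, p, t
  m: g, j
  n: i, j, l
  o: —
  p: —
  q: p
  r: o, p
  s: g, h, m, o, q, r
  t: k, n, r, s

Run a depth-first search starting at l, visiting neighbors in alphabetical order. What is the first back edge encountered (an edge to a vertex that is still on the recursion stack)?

k->l

DFS from l (visiting neighbors in alphabetical order); mark gray on enter, black on exit:
l gray
  h gray
    p gray
    p black
    r gray
      o gray
      o black
      r→p: p black — skip
    r black
  h black
  i gray
    i→p: p black — skip
    q gray
      q→p: p black — skip
    q black
  i black
  m gray
    g gray
      j gray
        j→o: o black — skip
      j black
      g→o: o black — skip
      g→q: q black — skip
    g black
    m→j: j black — skip
  m black
  l→o: o black — skip
  l→p: p black — skip
  t gray
    k gray
      k→i: i black — skip
      k→l: l is gray → back edge
First back edge: k → l.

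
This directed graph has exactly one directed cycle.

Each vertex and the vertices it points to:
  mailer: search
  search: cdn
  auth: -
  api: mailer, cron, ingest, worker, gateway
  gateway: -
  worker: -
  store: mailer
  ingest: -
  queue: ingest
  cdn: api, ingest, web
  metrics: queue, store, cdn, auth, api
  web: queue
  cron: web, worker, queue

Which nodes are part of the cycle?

DFS with gray/black marking from cdn:
cdn gray
  api gray
    mailer gray
      search gray
        search→cdn: cdn is gray → back edge
Back edge closes the cycle cdn → api → mailer → search → cdn; its vertices are {api, cdn, mailer, search}.

api, cdn, mailer, search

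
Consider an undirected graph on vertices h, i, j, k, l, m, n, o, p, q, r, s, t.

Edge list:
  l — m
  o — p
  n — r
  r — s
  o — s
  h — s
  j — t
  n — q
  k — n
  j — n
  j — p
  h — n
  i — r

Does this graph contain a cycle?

Yes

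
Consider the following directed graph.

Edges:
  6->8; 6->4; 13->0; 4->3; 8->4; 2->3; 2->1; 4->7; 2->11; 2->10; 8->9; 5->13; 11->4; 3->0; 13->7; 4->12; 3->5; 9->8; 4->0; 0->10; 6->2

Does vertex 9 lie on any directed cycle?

Yes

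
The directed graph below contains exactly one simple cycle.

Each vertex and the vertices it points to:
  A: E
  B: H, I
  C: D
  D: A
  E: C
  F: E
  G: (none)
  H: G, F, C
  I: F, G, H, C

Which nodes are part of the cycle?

DFS with gray/black marking from C:
C gray
  D gray
    A gray
      E gray
        E→C: C is gray → back edge
Back edge closes the cycle C → D → A → E → C; its vertices are {A, C, D, E}.

A, C, D, E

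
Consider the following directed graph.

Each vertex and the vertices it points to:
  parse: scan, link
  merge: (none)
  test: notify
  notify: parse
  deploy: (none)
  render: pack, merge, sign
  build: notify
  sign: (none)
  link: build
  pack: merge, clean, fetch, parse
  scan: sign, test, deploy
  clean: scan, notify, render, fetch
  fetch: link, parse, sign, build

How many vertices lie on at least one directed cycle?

A vertex is on a directed cycle iff it belongs to a strongly connected component of size ≥ 2 (or has a self-loop).
The vertices on cycles are {link, pack, scan, test, build, clean, parse, notify, render} — 9 in total.

9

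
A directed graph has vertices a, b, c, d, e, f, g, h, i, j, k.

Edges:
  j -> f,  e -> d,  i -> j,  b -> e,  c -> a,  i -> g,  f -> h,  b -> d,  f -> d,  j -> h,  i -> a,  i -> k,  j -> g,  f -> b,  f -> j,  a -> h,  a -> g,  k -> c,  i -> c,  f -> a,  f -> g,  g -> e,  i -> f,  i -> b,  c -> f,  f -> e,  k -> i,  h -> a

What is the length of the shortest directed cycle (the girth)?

For each vertex v, BFS finds the shortest path from v back to v.
The shortest such closed walk is i → k → i, length 2.

2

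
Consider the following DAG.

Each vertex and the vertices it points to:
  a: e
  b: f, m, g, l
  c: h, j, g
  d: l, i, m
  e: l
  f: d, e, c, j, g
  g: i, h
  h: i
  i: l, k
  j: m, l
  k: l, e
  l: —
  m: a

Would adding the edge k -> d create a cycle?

Yes

Adding k→d creates a cycle iff d can already reach k.
Path from d: d → i → k.
So d → … → k → d is a cycle.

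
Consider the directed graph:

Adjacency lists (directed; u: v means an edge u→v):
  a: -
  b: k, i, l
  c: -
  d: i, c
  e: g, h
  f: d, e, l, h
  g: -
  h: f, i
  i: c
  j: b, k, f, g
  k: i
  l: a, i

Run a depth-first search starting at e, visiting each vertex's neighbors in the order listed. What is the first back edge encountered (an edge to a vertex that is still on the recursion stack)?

f→e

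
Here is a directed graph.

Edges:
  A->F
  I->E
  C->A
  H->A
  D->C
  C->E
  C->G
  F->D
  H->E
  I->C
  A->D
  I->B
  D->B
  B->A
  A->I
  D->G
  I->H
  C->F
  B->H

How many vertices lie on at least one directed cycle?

7

A vertex is on a directed cycle iff it belongs to a strongly connected component of size ≥ 2 (or has a self-loop).
The vertices on cycles are {A, B, C, D, F, H, I} — 7 in total.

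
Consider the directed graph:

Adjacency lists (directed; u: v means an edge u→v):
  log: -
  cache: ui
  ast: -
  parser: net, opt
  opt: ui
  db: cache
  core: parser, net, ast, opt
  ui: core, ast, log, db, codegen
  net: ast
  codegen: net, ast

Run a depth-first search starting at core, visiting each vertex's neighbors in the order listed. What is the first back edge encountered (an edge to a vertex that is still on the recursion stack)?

ui->core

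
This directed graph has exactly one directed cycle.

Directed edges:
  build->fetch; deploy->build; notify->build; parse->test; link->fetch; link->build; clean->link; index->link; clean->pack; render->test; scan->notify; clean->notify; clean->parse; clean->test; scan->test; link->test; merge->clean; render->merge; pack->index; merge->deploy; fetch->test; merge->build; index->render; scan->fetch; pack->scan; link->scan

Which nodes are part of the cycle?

DFS with gray/black marking from index:
index gray
  link gray
    test gray
    test black
    fetch gray
      fetch→test: test black — skip
    fetch black
    scan gray
      scan→fetch: fetch black — skip
      scan→test: test black — skip
      notify gray
        build gray
          build→fetch: fetch black — skip
        build black
      notify black
    scan black
    link→build: build black — skip
  link black
  render gray
    merge gray
      merge→build: build black — skip
      deploy gray
        deploy→build: build black — skip
      deploy black
      clean gray
        clean→test: test black — skip
        pack gray
          pack→scan: scan black — skip
          pack→index: index is gray → back edge
Back edge closes the cycle index → render → merge → clean → pack → index; its vertices are {pack, clean, index, merge, render}.

pack, clean, index, merge, render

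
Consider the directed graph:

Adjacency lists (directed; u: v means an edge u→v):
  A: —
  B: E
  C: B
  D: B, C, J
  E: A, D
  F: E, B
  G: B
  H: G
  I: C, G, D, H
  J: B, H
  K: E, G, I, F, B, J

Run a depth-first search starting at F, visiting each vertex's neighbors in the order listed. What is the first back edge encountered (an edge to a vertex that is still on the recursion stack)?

B->E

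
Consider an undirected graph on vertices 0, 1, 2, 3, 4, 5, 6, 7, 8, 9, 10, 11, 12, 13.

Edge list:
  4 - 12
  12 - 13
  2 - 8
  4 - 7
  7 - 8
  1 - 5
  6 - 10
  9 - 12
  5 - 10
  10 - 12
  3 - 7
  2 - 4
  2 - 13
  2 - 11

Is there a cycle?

DFS, tracking each vertex's parent; an edge to a visited non-parent vertex closes a cycle.
Start from 3:
visit 3 (parent –)
  visit 7 (parent 3)
    visit 8 (parent 7)
      8–7: parent, skip
      visit 2 (parent 8)
        2–8: parent, skip
        visit 4 (parent 2)
          4–7: 7 visited and ≠ parent → cycle
Cycle: 7 – 8 – 2 – 4 – 7.

Yes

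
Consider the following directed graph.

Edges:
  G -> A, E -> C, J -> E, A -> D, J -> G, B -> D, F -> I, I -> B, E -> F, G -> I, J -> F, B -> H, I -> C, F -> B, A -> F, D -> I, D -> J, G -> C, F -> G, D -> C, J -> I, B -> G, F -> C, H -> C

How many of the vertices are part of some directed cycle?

8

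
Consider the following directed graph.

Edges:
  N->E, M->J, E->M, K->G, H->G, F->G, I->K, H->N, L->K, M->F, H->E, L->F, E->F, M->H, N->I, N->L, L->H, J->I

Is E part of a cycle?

E is on a cycle iff E can reach itself via ≥1 edge.
E → M → H → E — yes.

Yes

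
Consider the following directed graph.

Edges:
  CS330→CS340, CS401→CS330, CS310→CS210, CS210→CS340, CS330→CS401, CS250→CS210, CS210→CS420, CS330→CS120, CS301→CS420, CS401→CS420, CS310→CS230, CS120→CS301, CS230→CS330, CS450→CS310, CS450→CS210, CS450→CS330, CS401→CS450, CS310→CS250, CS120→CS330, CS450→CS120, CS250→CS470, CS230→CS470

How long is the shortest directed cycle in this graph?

For each vertex v, BFS finds the shortest path from v back to v.
The shortest such closed walk is CS401 → CS330 → CS401, length 2.

2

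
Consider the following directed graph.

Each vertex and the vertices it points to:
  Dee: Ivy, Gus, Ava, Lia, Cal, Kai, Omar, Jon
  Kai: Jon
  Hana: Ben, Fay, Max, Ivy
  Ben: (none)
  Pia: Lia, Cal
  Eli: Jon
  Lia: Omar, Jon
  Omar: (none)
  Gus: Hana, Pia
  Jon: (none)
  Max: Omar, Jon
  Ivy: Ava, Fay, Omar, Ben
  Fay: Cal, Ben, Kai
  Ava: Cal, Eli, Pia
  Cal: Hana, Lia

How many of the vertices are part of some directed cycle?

6

A vertex is on a directed cycle iff it belongs to a strongly connected component of size ≥ 2 (or has a self-loop).
The vertices on cycles are {Ava, Cal, Fay, Ivy, Pia, Hana} — 6 in total.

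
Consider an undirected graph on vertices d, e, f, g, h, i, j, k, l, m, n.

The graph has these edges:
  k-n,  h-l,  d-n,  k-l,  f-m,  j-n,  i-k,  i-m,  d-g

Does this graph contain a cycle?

DFS, tracking each vertex's parent; an edge to a visited non-parent vertex closes a cycle.
Start from i:
visit i (parent –)
  visit k (parent i)
    visit l (parent k)
      l–k: parent, skip
      visit h (parent l)
        h–l: parent, skip
    visit n (parent k)
      visit j (parent n)
        j–n: parent, skip
      visit d (parent n)
        visit g (parent d)
          g–d: parent, skip
        d–n: parent, skip
      n–k: parent, skip
    k–i: parent, skip
  visit m (parent i)
    m–i: parent, skip
    visit f (parent m)
      f–m: parent, skip
visit e (parent –)
No non-parent visited neighbor found — the graph is a forest.

No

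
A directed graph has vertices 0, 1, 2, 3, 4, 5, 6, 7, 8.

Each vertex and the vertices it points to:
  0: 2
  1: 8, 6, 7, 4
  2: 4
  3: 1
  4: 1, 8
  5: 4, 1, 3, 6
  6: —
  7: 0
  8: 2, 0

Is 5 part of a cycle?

5 lies on a cycle iff there is a path from 5 back to itself.
Exploring from 5, it never reaches itself; equivalently, its strongly connected component is a singleton.

No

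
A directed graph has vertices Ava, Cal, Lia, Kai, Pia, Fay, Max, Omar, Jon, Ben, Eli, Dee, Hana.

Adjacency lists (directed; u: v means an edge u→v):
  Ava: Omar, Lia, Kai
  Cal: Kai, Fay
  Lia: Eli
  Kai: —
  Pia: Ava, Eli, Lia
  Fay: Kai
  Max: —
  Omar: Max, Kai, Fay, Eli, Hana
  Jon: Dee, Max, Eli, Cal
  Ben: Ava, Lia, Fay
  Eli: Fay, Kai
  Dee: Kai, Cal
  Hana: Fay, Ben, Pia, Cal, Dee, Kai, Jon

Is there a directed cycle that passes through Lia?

No

Lia lies on a cycle iff there is a path from Lia back to itself.
Exploring from Lia, it never reaches itself; equivalently, its strongly connected component is a singleton.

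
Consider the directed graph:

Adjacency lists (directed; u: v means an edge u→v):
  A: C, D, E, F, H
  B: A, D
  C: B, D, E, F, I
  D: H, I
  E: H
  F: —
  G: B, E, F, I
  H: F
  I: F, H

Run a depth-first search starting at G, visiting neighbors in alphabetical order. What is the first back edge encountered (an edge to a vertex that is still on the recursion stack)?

C->B

DFS from G (visiting neighbors in alphabetical order); mark gray on enter, black on exit:
G gray
  B gray
    A gray
      C gray
        C→B: B is gray → back edge
First back edge: C → B.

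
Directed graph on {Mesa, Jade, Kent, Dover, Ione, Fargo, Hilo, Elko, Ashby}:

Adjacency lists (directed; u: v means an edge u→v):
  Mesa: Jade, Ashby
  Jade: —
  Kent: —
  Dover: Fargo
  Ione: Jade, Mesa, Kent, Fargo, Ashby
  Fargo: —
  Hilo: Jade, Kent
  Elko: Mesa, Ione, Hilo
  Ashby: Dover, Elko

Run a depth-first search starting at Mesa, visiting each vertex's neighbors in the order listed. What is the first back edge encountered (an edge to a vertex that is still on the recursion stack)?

Elko->Mesa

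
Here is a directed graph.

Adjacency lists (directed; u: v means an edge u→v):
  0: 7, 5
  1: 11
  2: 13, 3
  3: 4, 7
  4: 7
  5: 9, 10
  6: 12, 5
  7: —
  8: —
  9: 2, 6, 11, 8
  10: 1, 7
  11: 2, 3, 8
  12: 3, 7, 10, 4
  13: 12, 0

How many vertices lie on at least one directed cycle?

A vertex is on a directed cycle iff it belongs to a strongly connected component of size ≥ 2 (or has a self-loop).
The vertices on cycles are {0, 1, 2, 5, 6, 9, 10, 11, 12, 13} — 10 in total.

10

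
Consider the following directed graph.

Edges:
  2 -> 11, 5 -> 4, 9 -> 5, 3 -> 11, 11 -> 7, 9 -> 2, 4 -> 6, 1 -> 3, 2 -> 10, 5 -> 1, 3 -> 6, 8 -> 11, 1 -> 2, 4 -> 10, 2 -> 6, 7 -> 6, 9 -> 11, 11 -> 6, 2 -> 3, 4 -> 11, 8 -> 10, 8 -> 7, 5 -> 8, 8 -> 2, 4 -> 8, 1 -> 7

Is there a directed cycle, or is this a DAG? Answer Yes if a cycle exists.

No

DFS with white/gray/black marking, starting from 10:
10 gray
10 black
1 gray
  3 gray
    6 gray
    6 black
    11 gray
      11→6: 6 black — skip
      7 gray
        7→6: 6 black — skip
      7 black
    11 black
  3 black
  1→7: 7 black — skip
  2 gray
    2→11: 11 black — skip
    2→3: 3 black — skip
    2→6: 6 black — skip
    2→10: 10 black — skip
  2 black
1 black
4 gray
  4→10: 10 black — skip
  4→6: 6 black — skip
  4→11: 11 black — skip
  8 gray
    8→7: 7 black — skip
    8→2: 2 black — skip
    8→11: 11 black — skip
    8→10: 10 black — skip
  8 black
4 black
5 gray
  5→4: 4 black — skip
  5→8: 8 black — skip
  5→1: 1 black — skip
5 black
9 gray
  9→2: 2 black — skip
  9→11: 11 black — skip
  9→5: 5 black — skip
9 black
Every edge goes to a white or black vertex — no back edge, so the graph is acyclic.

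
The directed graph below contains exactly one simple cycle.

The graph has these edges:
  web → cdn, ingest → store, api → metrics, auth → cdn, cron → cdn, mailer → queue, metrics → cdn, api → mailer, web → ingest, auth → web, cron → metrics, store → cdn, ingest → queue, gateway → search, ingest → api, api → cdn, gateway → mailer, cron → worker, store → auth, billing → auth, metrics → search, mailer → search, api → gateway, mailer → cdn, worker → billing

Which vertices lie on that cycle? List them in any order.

web, auth, store, ingest

DFS with gray/black marking from auth:
auth gray
  web gray
    cdn gray
    cdn black
    ingest gray
      api gray
        gateway gray
          mailer gray
            search gray
            search black
            mailer→cdn: cdn black — skip
            queue gray
            queue black
          mailer black
          gateway→search: search black — skip
        gateway black
        api→cdn: cdn black — skip
        metrics gray
          metrics→cdn: cdn black — skip
          metrics→search: search black — skip
        metrics black
        api→mailer: mailer black — skip
      api black
      store gray
        store→cdn: cdn black — skip
        store→auth: auth is gray → back edge
Back edge closes the cycle auth → web → ingest → store → auth; its vertices are {web, auth, store, ingest}.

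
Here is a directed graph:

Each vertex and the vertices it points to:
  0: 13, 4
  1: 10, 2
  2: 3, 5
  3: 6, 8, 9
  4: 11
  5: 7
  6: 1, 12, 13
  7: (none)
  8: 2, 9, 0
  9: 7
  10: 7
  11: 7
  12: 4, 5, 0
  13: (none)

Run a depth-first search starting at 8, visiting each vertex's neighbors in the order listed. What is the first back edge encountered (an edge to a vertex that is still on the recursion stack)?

1->2

DFS from 8 (visiting each vertex's neighbors in the order listed); mark gray on enter, black on exit:
8 gray
  2 gray
    3 gray
      6 gray
        1 gray
          10 gray
            7 gray
            7 black
          10 black
          1→2: 2 is gray → back edge
First back edge: 1 → 2.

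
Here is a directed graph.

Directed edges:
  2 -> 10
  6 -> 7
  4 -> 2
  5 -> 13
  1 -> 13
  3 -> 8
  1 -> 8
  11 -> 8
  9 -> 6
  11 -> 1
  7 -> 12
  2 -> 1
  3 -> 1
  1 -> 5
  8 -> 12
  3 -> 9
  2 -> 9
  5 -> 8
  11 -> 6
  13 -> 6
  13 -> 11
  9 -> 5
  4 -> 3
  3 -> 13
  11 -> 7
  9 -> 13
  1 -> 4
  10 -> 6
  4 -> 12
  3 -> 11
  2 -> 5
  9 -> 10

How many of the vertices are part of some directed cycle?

8

A vertex is on a directed cycle iff it belongs to a strongly connected component of size ≥ 2 (or has a self-loop).
The vertices on cycles are {1, 2, 3, 4, 5, 9, 11, 13} — 8 in total.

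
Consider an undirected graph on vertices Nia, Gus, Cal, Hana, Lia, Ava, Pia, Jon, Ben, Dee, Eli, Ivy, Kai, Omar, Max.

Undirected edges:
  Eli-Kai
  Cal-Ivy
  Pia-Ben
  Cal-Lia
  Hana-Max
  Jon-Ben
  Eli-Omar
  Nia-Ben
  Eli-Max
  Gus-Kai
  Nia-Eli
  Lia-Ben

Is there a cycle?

DFS, tracking each vertex's parent; an edge to a visited non-parent vertex closes a cycle.
Start from Gus:
visit Gus (parent –)
  visit Kai (parent Gus)
    visit Eli (parent Kai)
      visit Omar (parent Eli)
        Omar–Eli: parent, skip
      visit Nia (parent Eli)
        Nia–Eli: parent, skip
        visit Ben (parent Nia)
          visit Jon (parent Ben)
            Jon–Ben: parent, skip
          visit Lia (parent Ben)
            Lia–Ben: parent, skip
            visit Cal (parent Lia)
              visit Ivy (parent Cal)
                Ivy–Cal: parent, skip
              Cal–Lia: parent, skip
          Ben–Nia: parent, skip
          visit Pia (parent Ben)
            Pia–Ben: parent, skip
      visit Max (parent Eli)
        visit Hana (parent Max)
          Hana–Max: parent, skip
        Max–Eli: parent, skip
      Eli–Kai: parent, skip
    Kai–Gus: parent, skip
visit Ava (parent –)
visit Dee (parent –)
No non-parent visited neighbor found — the graph is a forest.

No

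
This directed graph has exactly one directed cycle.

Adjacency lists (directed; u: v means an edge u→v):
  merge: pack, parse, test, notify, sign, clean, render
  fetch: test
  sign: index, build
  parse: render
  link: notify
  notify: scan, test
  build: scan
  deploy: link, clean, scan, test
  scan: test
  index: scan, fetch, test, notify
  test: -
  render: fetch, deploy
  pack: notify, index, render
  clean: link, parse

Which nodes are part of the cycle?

clean, parse, deploy, render

DFS with gray/black marking from render:
render gray
  fetch gray
    test gray
    test black
  fetch black
  deploy gray
    link gray
      notify gray
        scan gray
          scan→test: test black — skip
        scan black
        notify→test: test black — skip
      notify black
    link black
    clean gray
      clean→link: link black — skip
      parse gray
        parse→render: render is gray → back edge
Back edge closes the cycle render → deploy → clean → parse → render; its vertices are {clean, parse, deploy, render}.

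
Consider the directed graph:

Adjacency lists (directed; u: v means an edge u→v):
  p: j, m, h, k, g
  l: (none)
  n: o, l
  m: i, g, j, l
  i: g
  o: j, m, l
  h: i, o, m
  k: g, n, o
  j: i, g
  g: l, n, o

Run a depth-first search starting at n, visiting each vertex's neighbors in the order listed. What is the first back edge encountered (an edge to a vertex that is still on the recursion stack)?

g→n

DFS from n (visiting each vertex's neighbors in the order listed); mark gray on enter, black on exit:
n gray
  o gray
    j gray
      i gray
        g gray
          l gray
          l black
          g→n: n is gray → back edge
First back edge: g → n.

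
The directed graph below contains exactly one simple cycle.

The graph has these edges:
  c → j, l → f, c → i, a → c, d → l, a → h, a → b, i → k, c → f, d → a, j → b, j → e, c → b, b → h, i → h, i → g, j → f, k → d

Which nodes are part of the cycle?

DFS with gray/black marking from c:
c gray
  i gray
    h gray
    h black
    k gray
      d gray
        l gray
          f gray
          f black
        l black
        a gray
          a→h: h black — skip
          a→c: c is gray → back edge
Back edge closes the cycle c → i → k → d → a → c; its vertices are {a, c, d, i, k}.

a, c, d, i, k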